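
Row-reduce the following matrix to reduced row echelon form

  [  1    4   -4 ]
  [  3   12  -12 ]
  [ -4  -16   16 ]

[[1, 4, -4], [0, 0, 0], [0, 0, 0]]

Subtract 3 times R1 from R2.
Add 4 times R1 to R3.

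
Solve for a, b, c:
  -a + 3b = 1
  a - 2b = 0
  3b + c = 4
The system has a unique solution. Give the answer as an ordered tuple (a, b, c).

(2, 1, 1)

Form the augmented matrix and row-reduce:
  [ -1   3  0  |  1 ]
  [  1  -2  0  |  0 ]
  [  0   3  1  |  4 ]
R1 → -1·R1
  [ 1  -3  0  |  -1 ]
  [ 1  -2  0  |   0 ]
  [ 0   3  1  |   4 ]
R2 → R2 − R1
  [ 1  -3  0  |  -1 ]
  [ 0   1  0  |   1 ]
  [ 0   3  1  |   4 ]
R3 → R3 − 3·R2
  [ 1  -3  0  |  -1 ]
  [ 0   1  0  |   1 ]
  [ 0   0  1  |   1 ]
R1 → R1 + 3·R2
  [ 1  0  0  |  2 ]
  [ 0  1  0  |  1 ]
  [ 0  0  1  |  1 ]
Reading off the last column: a = 2, b = 1, c = 1.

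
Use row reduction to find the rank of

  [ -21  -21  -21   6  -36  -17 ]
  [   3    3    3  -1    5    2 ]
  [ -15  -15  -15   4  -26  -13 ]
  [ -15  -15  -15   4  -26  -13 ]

rank = 2

R1 := -1/21·R1
R2 := R2 − 3·R1
R3 := R3 + 15·R1
R4 := R4 + 15·R1
R2 := -7·R2
R3 := R3 + 2/7·R2
R4 := R4 + 2/7·R2
R1 := R1 + 2/7·R2
The reduced form has 2 nonzero rows.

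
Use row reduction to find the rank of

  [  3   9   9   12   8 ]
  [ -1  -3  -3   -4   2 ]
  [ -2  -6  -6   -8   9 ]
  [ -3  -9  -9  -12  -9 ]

ρ1 := 1/3·ρ1
  [  1   3   3    4  8/3 ]
  [ -1  -3  -3   -4    2 ]
  [ -2  -6  -6   -8    9 ]
  [ -3  -9  -9  -12   -9 ]
ρ2 := ρ2 + ρ1
  [  1   3   3    4   8/3 ]
  [  0   0   0    0  14/3 ]
  [ -2  -6  -6   -8     9 ]
  [ -3  -9  -9  -12    -9 ]
ρ3 := ρ3 + 2·ρ1
  [  1   3   3    4   8/3 ]
  [  0   0   0    0  14/3 ]
  [  0   0   0    0  43/3 ]
  [ -3  -9  -9  -12    -9 ]
ρ4 := ρ4 + 3·ρ1
  [ 1  3  3  4   8/3 ]
  [ 0  0  0  0  14/3 ]
  [ 0  0  0  0  43/3 ]
  [ 0  0  0  0    -1 ]
ρ2 := 3/14·ρ2
  [ 1  3  3  4   8/3 ]
  [ 0  0  0  0     1 ]
  [ 0  0  0  0  43/3 ]
  [ 0  0  0  0    -1 ]
ρ3 := ρ3 − 43/3·ρ2
  [ 1  3  3  4  8/3 ]
  [ 0  0  0  0    1 ]
  [ 0  0  0  0    0 ]
  [ 0  0  0  0   -1 ]
ρ4 := ρ4 + ρ2
  [ 1  3  3  4  8/3 ]
  [ 0  0  0  0    1 ]
  [ 0  0  0  0    0 ]
  [ 0  0  0  0    0 ]
ρ1 := ρ1 − 8/3·ρ2
  [ 1  3  3  4  0 ]
  [ 0  0  0  0  1 ]
  [ 0  0  0  0  0 ]
  [ 0  0  0  0  0 ]
The reduced form has 2 nonzero rows.

rank = 2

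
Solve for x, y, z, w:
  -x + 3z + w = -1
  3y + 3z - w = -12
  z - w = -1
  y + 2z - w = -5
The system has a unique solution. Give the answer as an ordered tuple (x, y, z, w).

Form the augmented matrix and row-reduce:
  [ -1  0  3   1  |   -1 ]
  [  0  3  3  -1  |  -12 ]
  [  0  0  1  -1  |   -1 ]
  [  0  1  2  -1  |   -5 ]
Multiply R1 by -1.
  [ 1  0  -3  -1  |    1 ]
  [ 0  3   3  -1  |  -12 ]
  [ 0  0   1  -1  |   -1 ]
  [ 0  1   2  -1  |   -5 ]
Multiply R2 by 1/3.
  [ 1  0  -3    -1  |   1 ]
  [ 0  1   1  -1/3  |  -4 ]
  [ 0  0   1    -1  |  -1 ]
  [ 0  1   2    -1  |  -5 ]
Subtract R2 from R4.
  [ 1  0  -3    -1  |   1 ]
  [ 0  1   1  -1/3  |  -4 ]
  [ 0  0   1    -1  |  -1 ]
  [ 0  0   1  -2/3  |  -1 ]
Subtract R3 from R4.
  [ 1  0  -3    -1  |   1 ]
  [ 0  1   1  -1/3  |  -4 ]
  [ 0  0   1    -1  |  -1 ]
  [ 0  0   0   1/3  |   0 ]
Multiply R4 by 3.
  [ 1  0  -3    -1  |   1 ]
  [ 0  1   1  -1/3  |  -4 ]
  [ 0  0   1    -1  |  -1 ]
  [ 0  0   0     1  |   0 ]
Add R4 to R3.
  [ 1  0  -3    -1  |   1 ]
  [ 0  1   1  -1/3  |  -4 ]
  [ 0  0   1     0  |  -1 ]
  [ 0  0   0     1  |   0 ]
Add 1/3 times R4 to R2.
  [ 1  0  -3  -1  |   1 ]
  [ 0  1   1   0  |  -4 ]
  [ 0  0   1   0  |  -1 ]
  [ 0  0   0   1  |   0 ]
Add R4 to R1.
  [ 1  0  -3  0  |   1 ]
  [ 0  1   1  0  |  -4 ]
  [ 0  0   1  0  |  -1 ]
  [ 0  0   0  1  |   0 ]
Subtract R3 from R2.
  [ 1  0  -3  0  |   1 ]
  [ 0  1   0  0  |  -3 ]
  [ 0  0   1  0  |  -1 ]
  [ 0  0   0  1  |   0 ]
Add 3 times R3 to R1.
  [ 1  0  0  0  |  -2 ]
  [ 0  1  0  0  |  -3 ]
  [ 0  0  1  0  |  -1 ]
  [ 0  0  0  1  |   0 ]
Reading off the last column: x = -2, y = -3, z = -1, w = 0.

(-2, -3, -1, 0)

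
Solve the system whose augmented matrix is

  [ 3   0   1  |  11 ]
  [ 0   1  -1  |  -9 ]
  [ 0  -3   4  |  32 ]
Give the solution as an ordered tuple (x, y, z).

(2, -4, 5)

R1 := 1/3·R1
  [ 1   0  1/3  |  11/3 ]
  [ 0   1   -1  |    -9 ]
  [ 0  -3    4  |    32 ]
R3 := R3 + 3·R2
  [ 1  0  1/3  |  11/3 ]
  [ 0  1   -1  |    -9 ]
  [ 0  0    1  |     5 ]
R2 := R2 + R3
  [ 1  0  1/3  |  11/3 ]
  [ 0  1    0  |    -4 ]
  [ 0  0    1  |     5 ]
R1 := R1 − 1/3·R3
  [ 1  0  0  |   2 ]
  [ 0  1  0  |  -4 ]
  [ 0  0  1  |   5 ]
Reading off the last column: x = 2, y = -4, z = 5.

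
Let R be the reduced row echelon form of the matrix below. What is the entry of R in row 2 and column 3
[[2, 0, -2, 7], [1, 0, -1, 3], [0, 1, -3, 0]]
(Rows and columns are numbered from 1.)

R1 → 1/2·R1
  [ 1  0  -1  7/2 ]
  [ 1  0  -1    3 ]
  [ 0  1  -3    0 ]
R2 → R2 − R1
  [ 1  0  -1   7/2 ]
  [ 0  0   0  -1/2 ]
  [ 0  1  -3     0 ]
R2 <=> R3
  [ 1  0  -1   7/2 ]
  [ 0  1  -3     0 ]
  [ 0  0   0  -1/2 ]
R3 → -2·R3
  [ 1  0  -1  7/2 ]
  [ 0  1  -3    0 ]
  [ 0  0   0    1 ]
R1 → R1 − 7/2·R3
  [ 1  0  -1  0 ]
  [ 0  1  -3  0 ]
  [ 0  0   0  1 ]

-3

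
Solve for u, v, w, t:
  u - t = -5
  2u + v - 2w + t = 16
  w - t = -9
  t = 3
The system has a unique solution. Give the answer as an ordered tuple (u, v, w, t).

(-2, 5, -6, 3)

Form the augmented matrix and row-reduce:
  [ 1  0   0  -1  |  -5 ]
  [ 2  1  -2   1  |  16 ]
  [ 0  0   1  -1  |  -9 ]
  [ 0  0   0   1  |   3 ]
ρ2 ← ρ2 − 2·ρ1
  [ 1  0   0  -1  |  -5 ]
  [ 0  1  -2   3  |  26 ]
  [ 0  0   1  -1  |  -9 ]
  [ 0  0   0   1  |   3 ]
ρ3 ← ρ3 + ρ4
  [ 1  0   0  -1  |  -5 ]
  [ 0  1  -2   3  |  26 ]
  [ 0  0   1   0  |  -6 ]
  [ 0  0   0   1  |   3 ]
ρ2 ← ρ2 − 3·ρ4
  [ 1  0   0  -1  |  -5 ]
  [ 0  1  -2   0  |  17 ]
  [ 0  0   1   0  |  -6 ]
  [ 0  0   0   1  |   3 ]
ρ1 ← ρ1 + ρ4
  [ 1  0   0  0  |  -2 ]
  [ 0  1  -2  0  |  17 ]
  [ 0  0   1  0  |  -6 ]
  [ 0  0   0  1  |   3 ]
ρ2 ← ρ2 + 2·ρ3
  [ 1  0  0  0  |  -2 ]
  [ 0  1  0  0  |   5 ]
  [ 0  0  1  0  |  -6 ]
  [ 0  0  0  1  |   3 ]
Reading off the last column: u = -2, v = 5, w = -6, t = 3.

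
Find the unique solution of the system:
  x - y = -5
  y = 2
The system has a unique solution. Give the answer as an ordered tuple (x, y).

Form the augmented matrix and row-reduce:
  [ 1  -1  |  -5 ]
  [ 0   1  |   2 ]
r1 → r1 + r2
Reading off the last column: x = -3, y = 2.

(-3, 2)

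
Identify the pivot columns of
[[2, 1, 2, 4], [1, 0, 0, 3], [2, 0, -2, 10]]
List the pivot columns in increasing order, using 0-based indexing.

0, 1, 2

R1 := 1/2·R1
  [ 1  1/2   1   2 ]
  [ 1    0   0   3 ]
  [ 2    0  -2  10 ]
R2 := R2 − R1
  [ 1   1/2   1   2 ]
  [ 0  -1/2  -1   1 ]
  [ 2     0  -2  10 ]
R3 := R3 − 2·R1
  [ 1   1/2   1  2 ]
  [ 0  -1/2  -1  1 ]
  [ 0    -1  -4  6 ]
R2 := -2·R2
  [ 1  1/2   1   2 ]
  [ 0    1   2  -2 ]
  [ 0   -1  -4   6 ]
R3 := R3 + R2
  [ 1  1/2   1   2 ]
  [ 0    1   2  -2 ]
  [ 0    0  -2   4 ]
R3 := -1/2·R3
  [ 1  1/2  1   2 ]
  [ 0    1  2  -2 ]
  [ 0    0  1  -2 ]
R2 := R2 − 2·R3
  [ 1  1/2  1   2 ]
  [ 0    1  0   2 ]
  [ 0    0  1  -2 ]
R1 := R1 − R3
  [ 1  1/2  0   4 ]
  [ 0    1  0   2 ]
  [ 0    0  1  -2 ]
R1 := R1 − 1/2·R2
  [ 1  0  0   3 ]
  [ 0  1  0   2 ]
  [ 0  0  1  -2 ]
Pivot columns are the columns containing a leading 1.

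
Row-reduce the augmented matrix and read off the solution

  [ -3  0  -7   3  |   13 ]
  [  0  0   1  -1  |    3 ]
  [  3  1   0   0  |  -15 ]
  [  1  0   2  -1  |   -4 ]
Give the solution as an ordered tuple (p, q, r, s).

r1 ← -1/3·r1
r3 ← r3 − 3·r1
r4 ← r4 − r1
r2 <=> r3
r4 ← r4 + 1/3·r3
r4 ← -3·r4
r3 ← r3 + r4
r2 ← r2 − 3·r4
r1 ← r1 + r4
r2 ← r2 + 7·r3
r1 ← r1 − 7/3·r3
Reading off the last column: p = -6, q = 3, r = -1, s = -4.

(-6, 3, -1, -4)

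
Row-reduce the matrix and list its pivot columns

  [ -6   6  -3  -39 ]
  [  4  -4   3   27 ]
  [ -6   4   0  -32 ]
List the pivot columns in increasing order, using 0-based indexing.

r1 := -1/6·r1
r2 := r2 − 4·r1
r3 := r3 + 6·r1
r2 <-> r3
r2 := -1/2·r2
r2 := r2 + 3/2·r3
r1 := r1 − 1/2·r3
r1 := r1 + r2
Pivot columns are the columns containing a leading 1.

0, 1, 2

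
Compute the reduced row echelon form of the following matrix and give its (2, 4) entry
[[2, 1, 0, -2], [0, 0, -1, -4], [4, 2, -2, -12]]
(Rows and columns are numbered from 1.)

R1 -> 1/2·R1
  [ 1  1/2   0   -1 ]
  [ 0    0  -1   -4 ]
  [ 4    2  -2  -12 ]
R3 -> R3 − 4·R1
  [ 1  1/2   0  -1 ]
  [ 0    0  -1  -4 ]
  [ 0    0  -2  -8 ]
R2 -> -1·R2
  [ 1  1/2   0  -1 ]
  [ 0    0   1   4 ]
  [ 0    0  -2  -8 ]
R3 -> R3 + 2·R2
  [ 1  1/2  0  -1 ]
  [ 0    0  1   4 ]
  [ 0    0  0   0 ]

4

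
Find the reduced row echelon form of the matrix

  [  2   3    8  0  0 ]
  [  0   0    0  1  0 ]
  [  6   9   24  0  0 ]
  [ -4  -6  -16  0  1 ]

ρ1 -> 1/2·ρ1
  [  1  3/2    4  0  0 ]
  [  0    0    0  1  0 ]
  [  6    9   24  0  0 ]
  [ -4   -6  -16  0  1 ]
ρ3 -> ρ3 − 6·ρ1
  [  1  3/2    4  0  0 ]
  [  0    0    0  1  0 ]
  [  0    0    0  0  0 ]
  [ -4   -6  -16  0  1 ]
ρ4 -> ρ4 + 4·ρ1
  [ 1  3/2  4  0  0 ]
  [ 0    0  0  1  0 ]
  [ 0    0  0  0  0 ]
  [ 0    0  0  0  1 ]
ρ3 <-> ρ4
  [ 1  3/2  4  0  0 ]
  [ 0    0  0  1  0 ]
  [ 0    0  0  0  1 ]
  [ 0    0  0  0  0 ]

[[1, 3/2, 4, 0, 0], [0, 0, 0, 1, 0], [0, 0, 0, 0, 1], [0, 0, 0, 0, 0]]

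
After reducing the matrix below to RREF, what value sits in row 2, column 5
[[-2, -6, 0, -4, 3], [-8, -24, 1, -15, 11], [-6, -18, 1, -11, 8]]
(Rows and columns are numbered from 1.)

-1

Multiply r1 by -1/2.
  [  1    3  0    2  -3/2 ]
  [ -8  -24  1  -15    11 ]
  [ -6  -18  1  -11     8 ]
Add 8 times r1 to r2.
  [  1    3  0    2  -3/2 ]
  [  0    0  1    1    -1 ]
  [ -6  -18  1  -11     8 ]
Add 6 times r1 to r3.
  [ 1  3  0  2  -3/2 ]
  [ 0  0  1  1    -1 ]
  [ 0  0  1  1    -1 ]
Subtract r2 from r3.
  [ 1  3  0  2  -3/2 ]
  [ 0  0  1  1    -1 ]
  [ 0  0  0  0     0 ]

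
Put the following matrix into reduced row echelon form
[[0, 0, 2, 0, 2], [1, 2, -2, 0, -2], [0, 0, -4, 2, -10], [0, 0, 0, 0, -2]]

[[1, 2, 0, 0, 0], [0, 0, 1, 0, 0], [0, 0, 0, 1, 0], [0, 0, 0, 0, 1]]

R1 ↔ R2
  [ 1  2  -2  0   -2 ]
  [ 0  0   2  0    2 ]
  [ 0  0  -4  2  -10 ]
  [ 0  0   0  0   -2 ]
R2 ← 1/2·R2
  [ 1  2  -2  0   -2 ]
  [ 0  0   1  0    1 ]
  [ 0  0  -4  2  -10 ]
  [ 0  0   0  0   -2 ]
R3 ← R3 + 4·R2
  [ 1  2  -2  0  -2 ]
  [ 0  0   1  0   1 ]
  [ 0  0   0  2  -6 ]
  [ 0  0   0  0  -2 ]
R3 ← 1/2·R3
  [ 1  2  -2  0  -2 ]
  [ 0  0   1  0   1 ]
  [ 0  0   0  1  -3 ]
  [ 0  0   0  0  -2 ]
R4 ← -1/2·R4
  [ 1  2  -2  0  -2 ]
  [ 0  0   1  0   1 ]
  [ 0  0   0  1  -3 ]
  [ 0  0   0  0   1 ]
R3 ← R3 + 3·R4
  [ 1  2  -2  0  -2 ]
  [ 0  0   1  0   1 ]
  [ 0  0   0  1   0 ]
  [ 0  0   0  0   1 ]
R2 ← R2 − R4
  [ 1  2  -2  0  -2 ]
  [ 0  0   1  0   0 ]
  [ 0  0   0  1   0 ]
  [ 0  0   0  0   1 ]
R1 ← R1 + 2·R4
  [ 1  2  -2  0  0 ]
  [ 0  0   1  0  0 ]
  [ 0  0   0  1  0 ]
  [ 0  0   0  0  1 ]
R1 ← R1 + 2·R2
  [ 1  2  0  0  0 ]
  [ 0  0  1  0  0 ]
  [ 0  0  0  1  0 ]
  [ 0  0  0  0  1 ]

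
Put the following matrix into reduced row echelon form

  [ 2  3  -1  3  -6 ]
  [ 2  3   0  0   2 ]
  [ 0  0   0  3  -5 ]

[[1, 3/2, 0, 0, 1], [0, 0, 1, 0, 3], [0, 0, 0, 1, -5/3]]

R1 -> 1/2·R1
R2 -> R2 − 2·R1
R3 -> 1/3·R3
R2 -> R2 + 3·R3
R1 -> R1 − 3/2·R3
R1 -> R1 + 1/2·R2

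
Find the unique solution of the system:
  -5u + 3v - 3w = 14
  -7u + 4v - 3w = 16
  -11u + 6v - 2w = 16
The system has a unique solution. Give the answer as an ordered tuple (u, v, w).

Form the augmented matrix and row-reduce:
  [  -5  3  -3  |  14 ]
  [  -7  4  -3  |  16 ]
  [ -11  6  -2  |  16 ]
ρ1 ← -1/5·ρ1
  [   1  -3/5  3/5  |  -14/5 ]
  [  -7     4   -3  |     16 ]
  [ -11     6   -2  |     16 ]
ρ2 ← ρ2 + 7·ρ1
  [   1  -3/5  3/5  |  -14/5 ]
  [   0  -1/5  6/5  |  -18/5 ]
  [ -11     6   -2  |     16 ]
ρ3 ← ρ3 + 11·ρ1
  [ 1  -3/5   3/5  |  -14/5 ]
  [ 0  -1/5   6/5  |  -18/5 ]
  [ 0  -3/5  23/5  |  -74/5 ]
ρ2 ← -5·ρ2
  [ 1  -3/5   3/5  |  -14/5 ]
  [ 0     1    -6  |     18 ]
  [ 0  -3/5  23/5  |  -74/5 ]
ρ3 ← ρ3 + 3/5·ρ2
  [ 1  -3/5  3/5  |  -14/5 ]
  [ 0     1   -6  |     18 ]
  [ 0     0    1  |     -4 ]
ρ2 ← ρ2 + 6·ρ3
  [ 1  -3/5  3/5  |  -14/5 ]
  [ 0     1    0  |     -6 ]
  [ 0     0    1  |     -4 ]
ρ1 ← ρ1 − 3/5·ρ3
  [ 1  -3/5  0  |  -2/5 ]
  [ 0     1  0  |    -6 ]
  [ 0     0  1  |    -4 ]
ρ1 ← ρ1 + 3/5·ρ2
  [ 1  0  0  |  -4 ]
  [ 0  1  0  |  -6 ]
  [ 0  0  1  |  -4 ]
Reading off the last column: u = -4, v = -6, w = -4.

(-4, -6, -4)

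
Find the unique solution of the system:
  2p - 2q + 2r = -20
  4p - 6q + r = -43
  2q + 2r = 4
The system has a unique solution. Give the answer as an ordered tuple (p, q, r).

Form the augmented matrix and row-reduce:
  [ 2  -2  2  |  -20 ]
  [ 4  -6  1  |  -43 ]
  [ 0   2  2  |    4 ]
R1 → 1/2·R1
  [ 1  -1  1  |  -10 ]
  [ 4  -6  1  |  -43 ]
  [ 0   2  2  |    4 ]
R2 → R2 − 4·R1
  [ 1  -1   1  |  -10 ]
  [ 0  -2  -3  |   -3 ]
  [ 0   2   2  |    4 ]
R2 → -1/2·R2
  [ 1  -1    1  |  -10 ]
  [ 0   1  3/2  |  3/2 ]
  [ 0   2    2  |    4 ]
R3 → R3 − 2·R2
  [ 1  -1    1  |  -10 ]
  [ 0   1  3/2  |  3/2 ]
  [ 0   0   -1  |    1 ]
R3 → -1·R3
  [ 1  -1    1  |  -10 ]
  [ 0   1  3/2  |  3/2 ]
  [ 0   0    1  |   -1 ]
R2 → R2 − 3/2·R3
  [ 1  -1  1  |  -10 ]
  [ 0   1  0  |    3 ]
  [ 0   0  1  |   -1 ]
R1 → R1 − R3
  [ 1  -1  0  |  -9 ]
  [ 0   1  0  |   3 ]
  [ 0   0  1  |  -1 ]
R1 → R1 + R2
  [ 1  0  0  |  -6 ]
  [ 0  1  0  |   3 ]
  [ 0  0  1  |  -1 ]
Reading off the last column: p = -6, q = 3, r = -1.

(-6, 3, -1)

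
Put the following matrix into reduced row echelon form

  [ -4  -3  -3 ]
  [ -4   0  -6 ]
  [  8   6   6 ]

[[1, 0, 3/2], [0, 1, -1], [0, 0, 0]]

ρ1 -> -1/4·ρ1
  [  1  3/4  3/4 ]
  [ -4    0   -6 ]
  [  8    6    6 ]
ρ2 -> ρ2 + 4·ρ1
  [ 1  3/4  3/4 ]
  [ 0    3   -3 ]
  [ 8    6    6 ]
ρ3 -> ρ3 − 8·ρ1
  [ 1  3/4  3/4 ]
  [ 0    3   -3 ]
  [ 0    0    0 ]
ρ2 -> 1/3·ρ2
  [ 1  3/4  3/4 ]
  [ 0    1   -1 ]
  [ 0    0    0 ]
ρ1 -> ρ1 − 3/4·ρ2
  [ 1  0  3/2 ]
  [ 0  1   -1 ]
  [ 0  0    0 ]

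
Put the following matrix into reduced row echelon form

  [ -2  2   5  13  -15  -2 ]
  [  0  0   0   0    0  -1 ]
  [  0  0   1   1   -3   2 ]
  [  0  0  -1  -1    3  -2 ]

R1 -> -1/2·R1
  [ 1  -1  -5/2  -13/2  15/2   1 ]
  [ 0   0     0      0     0  -1 ]
  [ 0   0     1      1    -3   2 ]
  [ 0   0    -1     -1     3  -2 ]
R2 <=> R3
  [ 1  -1  -5/2  -13/2  15/2   1 ]
  [ 0   0     1      1    -3   2 ]
  [ 0   0     0      0     0  -1 ]
  [ 0   0    -1     -1     3  -2 ]
R4 -> R4 + R2
  [ 1  -1  -5/2  -13/2  15/2   1 ]
  [ 0   0     1      1    -3   2 ]
  [ 0   0     0      0     0  -1 ]
  [ 0   0     0      0     0   0 ]
R3 -> -1·R3
  [ 1  -1  -5/2  -13/2  15/2  1 ]
  [ 0   0     1      1    -3  2 ]
  [ 0   0     0      0     0  1 ]
  [ 0   0     0      0     0  0 ]
R2 -> R2 − 2·R3
  [ 1  -1  -5/2  -13/2  15/2  1 ]
  [ 0   0     1      1    -3  0 ]
  [ 0   0     0      0     0  1 ]
  [ 0   0     0      0     0  0 ]
R1 -> R1 − R3
  [ 1  -1  -5/2  -13/2  15/2  0 ]
  [ 0   0     1      1    -3  0 ]
  [ 0   0     0      0     0  1 ]
  [ 0   0     0      0     0  0 ]
R1 -> R1 + 5/2·R2
  [ 1  -1  0  -4   0  0 ]
  [ 0   0  1   1  -3  0 ]
  [ 0   0  0   0   0  1 ]
  [ 0   0  0   0   0  0 ]

[[1, -1, 0, -4, 0, 0], [0, 0, 1, 1, -3, 0], [0, 0, 0, 0, 0, 1], [0, 0, 0, 0, 0, 0]]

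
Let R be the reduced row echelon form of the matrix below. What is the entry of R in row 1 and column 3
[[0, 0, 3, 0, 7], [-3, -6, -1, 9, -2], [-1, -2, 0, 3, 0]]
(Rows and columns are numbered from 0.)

0

R1 <=> R2
  [ -3  -6  -1  9  -2 ]
  [  0   0   3  0   7 ]
  [ -1  -2   0  3   0 ]
R1 -> -1/3·R1
  [  1   2  1/3  -3  2/3 ]
  [  0   0    3   0    7 ]
  [ -1  -2    0   3    0 ]
R3 -> R3 + R1
  [ 1  2  1/3  -3  2/3 ]
  [ 0  0    3   0    7 ]
  [ 0  0  1/3   0  2/3 ]
R2 -> 1/3·R2
  [ 1  2  1/3  -3  2/3 ]
  [ 0  0    1   0  7/3 ]
  [ 0  0  1/3   0  2/3 ]
R3 -> R3 − 1/3·R2
  [ 1  2  1/3  -3   2/3 ]
  [ 0  0    1   0   7/3 ]
  [ 0  0    0   0  -1/9 ]
R3 -> -9·R3
  [ 1  2  1/3  -3  2/3 ]
  [ 0  0    1   0  7/3 ]
  [ 0  0    0   0    1 ]
R2 -> R2 − 7/3·R3
  [ 1  2  1/3  -3  2/3 ]
  [ 0  0    1   0    0 ]
  [ 0  0    0   0    1 ]
R1 -> R1 − 2/3·R3
  [ 1  2  1/3  -3  0 ]
  [ 0  0    1   0  0 ]
  [ 0  0    0   0  1 ]
R1 -> R1 − 1/3·R2
  [ 1  2  0  -3  0 ]
  [ 0  0  1   0  0 ]
  [ 0  0  0   0  1 ]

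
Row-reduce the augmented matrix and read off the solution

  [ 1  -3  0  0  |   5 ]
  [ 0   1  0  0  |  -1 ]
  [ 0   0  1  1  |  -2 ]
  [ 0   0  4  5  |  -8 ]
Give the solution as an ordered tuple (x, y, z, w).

r4 ← r4 − 4·r3
  [ 1  -3  0  0  |   5 ]
  [ 0   1  0  0  |  -1 ]
  [ 0   0  1  1  |  -2 ]
  [ 0   0  0  1  |   0 ]
r3 ← r3 − r4
  [ 1  -3  0  0  |   5 ]
  [ 0   1  0  0  |  -1 ]
  [ 0   0  1  0  |  -2 ]
  [ 0   0  0  1  |   0 ]
r1 ← r1 + 3·r2
  [ 1  0  0  0  |   2 ]
  [ 0  1  0  0  |  -1 ]
  [ 0  0  1  0  |  -2 ]
  [ 0  0  0  1  |   0 ]
Reading off the last column: x = 2, y = -1, z = -2, w = 0.

(2, -1, -2, 0)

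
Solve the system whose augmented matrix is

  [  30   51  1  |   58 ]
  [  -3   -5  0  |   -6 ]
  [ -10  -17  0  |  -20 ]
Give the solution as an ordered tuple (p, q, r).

R1 := 1/30·R1
R2 := R2 + 3·R1
R3 := R3 + 10·R1
R2 := 10·R2
R3 := 3·R3
R2 := R2 − R3
R1 := R1 − 1/30·R3
R1 := R1 − 17/10·R2
Reading off the last column: p = 2, q = 0, r = -2.

(2, 0, -2)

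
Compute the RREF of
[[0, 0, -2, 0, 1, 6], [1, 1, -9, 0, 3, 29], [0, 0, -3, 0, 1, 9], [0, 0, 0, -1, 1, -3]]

r1 <-> r2
  [ 1  1  -9   0  3  29 ]
  [ 0  0  -2   0  1   6 ]
  [ 0  0  -3   0  1   9 ]
  [ 0  0   0  -1  1  -3 ]
r2 → -1/2·r2
  [ 1  1  -9   0     3  29 ]
  [ 0  0   1   0  -1/2  -3 ]
  [ 0  0  -3   0     1   9 ]
  [ 0  0   0  -1     1  -3 ]
r3 → r3 + 3·r2
  [ 1  1  -9   0     3  29 ]
  [ 0  0   1   0  -1/2  -3 ]
  [ 0  0   0   0  -1/2   0 ]
  [ 0  0   0  -1     1  -3 ]
r3 <-> r4
  [ 1  1  -9   0     3  29 ]
  [ 0  0   1   0  -1/2  -3 ]
  [ 0  0   0  -1     1  -3 ]
  [ 0  0   0   0  -1/2   0 ]
r3 → -1·r3
  [ 1  1  -9  0     3  29 ]
  [ 0  0   1  0  -1/2  -3 ]
  [ 0  0   0  1    -1   3 ]
  [ 0  0   0  0  -1/2   0 ]
r4 → -2·r4
  [ 1  1  -9  0     3  29 ]
  [ 0  0   1  0  -1/2  -3 ]
  [ 0  0   0  1    -1   3 ]
  [ 0  0   0  0     1   0 ]
r3 → r3 + r4
  [ 1  1  -9  0     3  29 ]
  [ 0  0   1  0  -1/2  -3 ]
  [ 0  0   0  1     0   3 ]
  [ 0  0   0  0     1   0 ]
r2 → r2 + 1/2·r4
  [ 1  1  -9  0  3  29 ]
  [ 0  0   1  0  0  -3 ]
  [ 0  0   0  1  0   3 ]
  [ 0  0   0  0  1   0 ]
r1 → r1 − 3·r4
  [ 1  1  -9  0  0  29 ]
  [ 0  0   1  0  0  -3 ]
  [ 0  0   0  1  0   3 ]
  [ 0  0   0  0  1   0 ]
r1 → r1 + 9·r2
  [ 1  1  0  0  0   2 ]
  [ 0  0  1  0  0  -3 ]
  [ 0  0  0  1  0   3 ]
  [ 0  0  0  0  1   0 ]

[[1, 1, 0, 0, 0, 2], [0, 0, 1, 0, 0, -3], [0, 0, 0, 1, 0, 3], [0, 0, 0, 0, 1, 0]]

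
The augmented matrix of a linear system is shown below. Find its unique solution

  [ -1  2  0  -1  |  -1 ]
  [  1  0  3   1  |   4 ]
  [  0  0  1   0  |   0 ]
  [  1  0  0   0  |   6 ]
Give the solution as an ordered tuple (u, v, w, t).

R1 ← -1·R1
  [ 1  -2  0  1  |  1 ]
  [ 1   0  3  1  |  4 ]
  [ 0   0  1  0  |  0 ]
  [ 1   0  0  0  |  6 ]
R2 ← R2 − R1
  [ 1  -2  0  1  |  1 ]
  [ 0   2  3  0  |  3 ]
  [ 0   0  1  0  |  0 ]
  [ 1   0  0  0  |  6 ]
R4 ← R4 − R1
  [ 1  -2  0   1  |  1 ]
  [ 0   2  3   0  |  3 ]
  [ 0   0  1   0  |  0 ]
  [ 0   2  0  -1  |  5 ]
R2 ← 1/2·R2
  [ 1  -2    0   1  |    1 ]
  [ 0   1  3/2   0  |  3/2 ]
  [ 0   0    1   0  |    0 ]
  [ 0   2    0  -1  |    5 ]
R4 ← R4 − 2·R2
  [ 1  -2    0   1  |    1 ]
  [ 0   1  3/2   0  |  3/2 ]
  [ 0   0    1   0  |    0 ]
  [ 0   0   -3  -1  |    2 ]
R4 ← R4 + 3·R3
  [ 1  -2    0   1  |    1 ]
  [ 0   1  3/2   0  |  3/2 ]
  [ 0   0    1   0  |    0 ]
  [ 0   0    0  -1  |    2 ]
R4 ← -1·R4
  [ 1  -2    0  1  |    1 ]
  [ 0   1  3/2  0  |  3/2 ]
  [ 0   0    1  0  |    0 ]
  [ 0   0    0  1  |   -2 ]
R1 ← R1 − R4
  [ 1  -2    0  0  |    3 ]
  [ 0   1  3/2  0  |  3/2 ]
  [ 0   0    1  0  |    0 ]
  [ 0   0    0  1  |   -2 ]
R2 ← R2 − 3/2·R3
  [ 1  -2  0  0  |    3 ]
  [ 0   1  0  0  |  3/2 ]
  [ 0   0  1  0  |    0 ]
  [ 0   0  0  1  |   -2 ]
R1 ← R1 + 2·R2
  [ 1  0  0  0  |    6 ]
  [ 0  1  0  0  |  3/2 ]
  [ 0  0  1  0  |    0 ]
  [ 0  0  0  1  |   -2 ]
Reading off the last column: u = 6, v = 3/2, w = 0, t = -2.

(6, 3/2, 0, -2)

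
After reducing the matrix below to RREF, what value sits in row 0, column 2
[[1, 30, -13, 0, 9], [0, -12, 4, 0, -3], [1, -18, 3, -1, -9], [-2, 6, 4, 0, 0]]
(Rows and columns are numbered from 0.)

-3

Subtract ρ1 from ρ3.
  [  1   30  -13   0    9 ]
  [  0  -12    4   0   -3 ]
  [  0  -48   16  -1  -18 ]
  [ -2    6    4   0    0 ]
Add 2 times ρ1 to ρ4.
  [ 1   30  -13   0    9 ]
  [ 0  -12    4   0   -3 ]
  [ 0  -48   16  -1  -18 ]
  [ 0   66  -22   0   18 ]
Multiply ρ2 by -1/12.
  [ 1   30   -13   0    9 ]
  [ 0    1  -1/3   0  1/4 ]
  [ 0  -48    16  -1  -18 ]
  [ 0   66   -22   0   18 ]
Add 48 times ρ2 to ρ3.
  [ 1  30   -13   0    9 ]
  [ 0   1  -1/3   0  1/4 ]
  [ 0   0     0  -1   -6 ]
  [ 0  66   -22   0   18 ]
Subtract 66 times ρ2 from ρ4.
  [ 1  30   -13   0    9 ]
  [ 0   1  -1/3   0  1/4 ]
  [ 0   0     0  -1   -6 ]
  [ 0   0     0   0  3/2 ]
Multiply ρ3 by -1.
  [ 1  30   -13  0    9 ]
  [ 0   1  -1/3  0  1/4 ]
  [ 0   0     0  1    6 ]
  [ 0   0     0  0  3/2 ]
Multiply ρ4 by 2/3.
  [ 1  30   -13  0    9 ]
  [ 0   1  -1/3  0  1/4 ]
  [ 0   0     0  1    6 ]
  [ 0   0     0  0    1 ]
Subtract 6 times ρ4 from ρ3.
  [ 1  30   -13  0    9 ]
  [ 0   1  -1/3  0  1/4 ]
  [ 0   0     0  1    0 ]
  [ 0   0     0  0    1 ]
Subtract 1/4 times ρ4 from ρ2.
  [ 1  30   -13  0  9 ]
  [ 0   1  -1/3  0  0 ]
  [ 0   0     0  1  0 ]
  [ 0   0     0  0  1 ]
Subtract 9 times ρ4 from ρ1.
  [ 1  30   -13  0  0 ]
  [ 0   1  -1/3  0  0 ]
  [ 0   0     0  1  0 ]
  [ 0   0     0  0  1 ]
Subtract 30 times ρ2 from ρ1.
  [ 1  0    -3  0  0 ]
  [ 0  1  -1/3  0  0 ]
  [ 0  0     0  1  0 ]
  [ 0  0     0  0  1 ]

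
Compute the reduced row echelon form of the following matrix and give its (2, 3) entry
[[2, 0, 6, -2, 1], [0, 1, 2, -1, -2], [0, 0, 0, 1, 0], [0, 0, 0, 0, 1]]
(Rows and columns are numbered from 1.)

ρ1 -> 1/2·ρ1
  [ 1  0  3  -1  1/2 ]
  [ 0  1  2  -1   -2 ]
  [ 0  0  0   1    0 ]
  [ 0  0  0   0    1 ]
ρ2 -> ρ2 + 2·ρ4
  [ 1  0  3  -1  1/2 ]
  [ 0  1  2  -1    0 ]
  [ 0  0  0   1    0 ]
  [ 0  0  0   0    1 ]
ρ1 -> ρ1 − 1/2·ρ4
  [ 1  0  3  -1  0 ]
  [ 0  1  2  -1  0 ]
  [ 0  0  0   1  0 ]
  [ 0  0  0   0  1 ]
ρ2 -> ρ2 + ρ3
  [ 1  0  3  -1  0 ]
  [ 0  1  2   0  0 ]
  [ 0  0  0   1  0 ]
  [ 0  0  0   0  1 ]
ρ1 -> ρ1 + ρ3
  [ 1  0  3  0  0 ]
  [ 0  1  2  0  0 ]
  [ 0  0  0  1  0 ]
  [ 0  0  0  0  1 ]

2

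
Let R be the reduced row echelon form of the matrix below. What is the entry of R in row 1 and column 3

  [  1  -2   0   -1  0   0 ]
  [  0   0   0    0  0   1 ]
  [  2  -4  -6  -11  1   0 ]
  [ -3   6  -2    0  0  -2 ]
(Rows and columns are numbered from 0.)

Subtract 2 times R1 from R3.
Add 3 times R1 to R4.
Swap R2 and R3.
Multiply R2 by -1/6.
Add 2 times R2 to R4.
Swap R3 and R4.
Multiply R3 by -3.
Subtract 6 times R4 from R3.
Add 1/6 times R3 to R2.

3/2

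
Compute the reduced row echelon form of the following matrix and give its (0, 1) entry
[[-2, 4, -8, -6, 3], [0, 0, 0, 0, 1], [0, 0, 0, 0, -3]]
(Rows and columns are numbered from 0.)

r1 := -1/2·r1
  [ 1  -2  4  3  -3/2 ]
  [ 0   0  0  0     1 ]
  [ 0   0  0  0    -3 ]
r3 := r3 + 3·r2
  [ 1  -2  4  3  -3/2 ]
  [ 0   0  0  0     1 ]
  [ 0   0  0  0     0 ]
r1 := r1 + 3/2·r2
  [ 1  -2  4  3  0 ]
  [ 0   0  0  0  1 ]
  [ 0   0  0  0  0 ]

-2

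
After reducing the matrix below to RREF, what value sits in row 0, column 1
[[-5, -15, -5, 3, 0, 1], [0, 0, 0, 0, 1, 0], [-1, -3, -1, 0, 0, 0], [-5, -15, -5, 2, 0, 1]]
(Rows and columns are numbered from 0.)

3

R1 → -1/5·R1
  [  1    3   1  -3/5  0  -1/5 ]
  [  0    0   0     0  1     0 ]
  [ -1   -3  -1     0  0     0 ]
  [ -5  -15  -5     2  0     1 ]
R3 → R3 + R1
  [  1    3   1  -3/5  0  -1/5 ]
  [  0    0   0     0  1     0 ]
  [  0    0   0  -3/5  0  -1/5 ]
  [ -5  -15  -5     2  0     1 ]
R4 → R4 + 5·R1
  [ 1  3  1  -3/5  0  -1/5 ]
  [ 0  0  0     0  1     0 ]
  [ 0  0  0  -3/5  0  -1/5 ]
  [ 0  0  0    -1  0     0 ]
R2 ↔ R3
  [ 1  3  1  -3/5  0  -1/5 ]
  [ 0  0  0  -3/5  0  -1/5 ]
  [ 0  0  0     0  1     0 ]
  [ 0  0  0    -1  0     0 ]
R2 → -5/3·R2
  [ 1  3  1  -3/5  0  -1/5 ]
  [ 0  0  0     1  0   1/3 ]
  [ 0  0  0     0  1     0 ]
  [ 0  0  0    -1  0     0 ]
R4 → R4 + R2
  [ 1  3  1  -3/5  0  -1/5 ]
  [ 0  0  0     1  0   1/3 ]
  [ 0  0  0     0  1     0 ]
  [ 0  0  0     0  0   1/3 ]
R4 → 3·R4
  [ 1  3  1  -3/5  0  -1/5 ]
  [ 0  0  0     1  0   1/3 ]
  [ 0  0  0     0  1     0 ]
  [ 0  0  0     0  0     1 ]
R2 → R2 − 1/3·R4
  [ 1  3  1  -3/5  0  -1/5 ]
  [ 0  0  0     1  0     0 ]
  [ 0  0  0     0  1     0 ]
  [ 0  0  0     0  0     1 ]
R1 → R1 + 1/5·R4
  [ 1  3  1  -3/5  0  0 ]
  [ 0  0  0     1  0  0 ]
  [ 0  0  0     0  1  0 ]
  [ 0  0  0     0  0  1 ]
R1 → R1 + 3/5·R2
  [ 1  3  1  0  0  0 ]
  [ 0  0  0  1  0  0 ]
  [ 0  0  0  0  1  0 ]
  [ 0  0  0  0  0  1 ]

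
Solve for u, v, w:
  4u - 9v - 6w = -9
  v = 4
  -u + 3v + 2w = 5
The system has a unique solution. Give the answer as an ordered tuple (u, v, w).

(6, 4, -1/2)

Form the augmented matrix and row-reduce:
  [  4  -9  -6  |  -9 ]
  [  0   1   0  |   4 ]
  [ -1   3   2  |   5 ]
R1 -> 1/4·R1
  [  1  -9/4  -3/2  |  -9/4 ]
  [  0     1     0  |     4 ]
  [ -1     3     2  |     5 ]
R3 -> R3 + R1
  [ 1  -9/4  -3/2  |  -9/4 ]
  [ 0     1     0  |     4 ]
  [ 0   3/4   1/2  |  11/4 ]
R3 -> R3 − 3/4·R2
  [ 1  -9/4  -3/2  |  -9/4 ]
  [ 0     1     0  |     4 ]
  [ 0     0   1/2  |  -1/4 ]
R3 -> 2·R3
  [ 1  -9/4  -3/2  |  -9/4 ]
  [ 0     1     0  |     4 ]
  [ 0     0     1  |  -1/2 ]
R1 -> R1 + 3/2·R3
  [ 1  -9/4  0  |    -3 ]
  [ 0     1  0  |     4 ]
  [ 0     0  1  |  -1/2 ]
R1 -> R1 + 9/4·R2
  [ 1  0  0  |     6 ]
  [ 0  1  0  |     4 ]
  [ 0  0  1  |  -1/2 ]
Reading off the last column: u = 6, v = 4, w = -1/2.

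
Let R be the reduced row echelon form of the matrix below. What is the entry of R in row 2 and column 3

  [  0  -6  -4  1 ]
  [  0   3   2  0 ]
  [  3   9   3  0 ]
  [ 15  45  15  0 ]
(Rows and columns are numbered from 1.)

2/3

ρ1 <-> ρ3
ρ1 → 1/3·ρ1
ρ4 → ρ4 − 15·ρ1
ρ2 → 1/3·ρ2
ρ3 → ρ3 + 6·ρ2
ρ1 → ρ1 − 3·ρ2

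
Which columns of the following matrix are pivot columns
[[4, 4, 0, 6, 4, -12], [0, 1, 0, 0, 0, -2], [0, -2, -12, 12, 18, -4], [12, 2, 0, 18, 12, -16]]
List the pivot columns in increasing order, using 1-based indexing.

R1 ← 1/4·R1
  [  1   1    0  3/2   1   -3 ]
  [  0   1    0    0   0   -2 ]
  [  0  -2  -12   12  18   -4 ]
  [ 12   2    0   18  12  -16 ]
R4 ← R4 − 12·R1
  [ 1    1    0  3/2   1  -3 ]
  [ 0    1    0    0   0  -2 ]
  [ 0   -2  -12   12  18  -4 ]
  [ 0  -10    0    0   0  20 ]
R3 ← R3 + 2·R2
  [ 1    1    0  3/2   1  -3 ]
  [ 0    1    0    0   0  -2 ]
  [ 0    0  -12   12  18  -8 ]
  [ 0  -10    0    0   0  20 ]
R4 ← R4 + 10·R2
  [ 1  1    0  3/2   1  -3 ]
  [ 0  1    0    0   0  -2 ]
  [ 0  0  -12   12  18  -8 ]
  [ 0  0    0    0   0   0 ]
R3 ← -1/12·R3
  [ 1  1  0  3/2     1   -3 ]
  [ 0  1  0    0     0   -2 ]
  [ 0  0  1   -1  -3/2  2/3 ]
  [ 0  0  0    0     0    0 ]
R1 ← R1 − R2
  [ 1  0  0  3/2     1   -1 ]
  [ 0  1  0    0     0   -2 ]
  [ 0  0  1   -1  -3/2  2/3 ]
  [ 0  0  0    0     0    0 ]
Pivot columns are the columns containing a leading 1.

1, 2, 3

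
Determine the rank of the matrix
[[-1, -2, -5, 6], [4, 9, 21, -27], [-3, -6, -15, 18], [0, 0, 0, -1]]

R1 -> -1·R1
  [  1   2    5   -6 ]
  [  4   9   21  -27 ]
  [ -3  -6  -15   18 ]
  [  0   0    0   -1 ]
R2 -> R2 − 4·R1
  [  1   2    5  -6 ]
  [  0   1    1  -3 ]
  [ -3  -6  -15  18 ]
  [  0   0    0  -1 ]
R3 -> R3 + 3·R1
  [ 1  2  5  -6 ]
  [ 0  1  1  -3 ]
  [ 0  0  0   0 ]
  [ 0  0  0  -1 ]
R3 ↔ R4
  [ 1  2  5  -6 ]
  [ 0  1  1  -3 ]
  [ 0  0  0  -1 ]
  [ 0  0  0   0 ]
R3 -> -1·R3
  [ 1  2  5  -6 ]
  [ 0  1  1  -3 ]
  [ 0  0  0   1 ]
  [ 0  0  0   0 ]
R2 -> R2 + 3·R3
  [ 1  2  5  -6 ]
  [ 0  1  1   0 ]
  [ 0  0  0   1 ]
  [ 0  0  0   0 ]
R1 -> R1 + 6·R3
  [ 1  2  5  0 ]
  [ 0  1  1  0 ]
  [ 0  0  0  1 ]
  [ 0  0  0  0 ]
R1 -> R1 − 2·R2
  [ 1  0  3  0 ]
  [ 0  1  1  0 ]
  [ 0  0  0  1 ]
  [ 0  0  0  0 ]
The reduced form has 3 nonzero rows.

rank = 3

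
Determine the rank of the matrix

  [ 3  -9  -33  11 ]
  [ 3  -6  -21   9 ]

R1 → 1/3·R1
  [ 1  -3  -11  11/3 ]
  [ 3  -6  -21     9 ]
R2 → R2 − 3·R1
  [ 1  -3  -11  11/3 ]
  [ 0   3   12    -2 ]
R2 → 1/3·R2
  [ 1  -3  -11  11/3 ]
  [ 0   1    4  -2/3 ]
R1 → R1 + 3·R2
  [ 1  0  1   5/3 ]
  [ 0  1  4  -2/3 ]
The reduced form has 2 nonzero rows.

rank = 2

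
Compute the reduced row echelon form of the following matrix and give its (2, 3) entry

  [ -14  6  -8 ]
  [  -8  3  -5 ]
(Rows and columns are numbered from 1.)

1

r1 -> -1/14·r1
  [  1  -3/7  4/7 ]
  [ -8     3   -5 ]
r2 -> r2 + 8·r1
  [ 1  -3/7   4/7 ]
  [ 0  -3/7  -3/7 ]
r2 -> -7/3·r2
  [ 1  -3/7  4/7 ]
  [ 0     1    1 ]
r1 -> r1 + 3/7·r2
  [ 1  0  1 ]
  [ 0  1  1 ]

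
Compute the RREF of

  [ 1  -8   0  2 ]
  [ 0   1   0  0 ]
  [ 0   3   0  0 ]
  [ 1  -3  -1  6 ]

R4 → R4 − R1
  [ 1  -8   0  2 ]
  [ 0   1   0  0 ]
  [ 0   3   0  0 ]
  [ 0   5  -1  4 ]
R3 → R3 − 3·R2
  [ 1  -8   0  2 ]
  [ 0   1   0  0 ]
  [ 0   0   0  0 ]
  [ 0   5  -1  4 ]
R4 → R4 − 5·R2
  [ 1  -8   0  2 ]
  [ 0   1   0  0 ]
  [ 0   0   0  0 ]
  [ 0   0  -1  4 ]
R3 ↔ R4
  [ 1  -8   0  2 ]
  [ 0   1   0  0 ]
  [ 0   0  -1  4 ]
  [ 0   0   0  0 ]
R3 → -1·R3
  [ 1  -8  0   2 ]
  [ 0   1  0   0 ]
  [ 0   0  1  -4 ]
  [ 0   0  0   0 ]
R1 → R1 + 8·R2
  [ 1  0  0   2 ]
  [ 0  1  0   0 ]
  [ 0  0  1  -4 ]
  [ 0  0  0   0 ]

[[1, 0, 0, 2], [0, 1, 0, 0], [0, 0, 1, -4], [0, 0, 0, 0]]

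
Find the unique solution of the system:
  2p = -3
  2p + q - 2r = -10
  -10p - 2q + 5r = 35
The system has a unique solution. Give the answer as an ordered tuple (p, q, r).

(-3/2, 5, 6)

Form the augmented matrix and row-reduce:
  [   2   0   0  |   -3 ]
  [   2   1  -2  |  -10 ]
  [ -10  -2   5  |   35 ]
R1 → 1/2·R1
R2 → R2 − 2·R1
R3 → R3 + 10·R1
R3 → R3 + 2·R2
R2 → R2 + 2·R3
Reading off the last column: p = -3/2, q = 5, r = 6.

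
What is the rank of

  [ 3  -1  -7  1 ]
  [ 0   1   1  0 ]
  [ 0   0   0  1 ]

rank = 3

Multiply r1 by 1/3.
Subtract 1/3 times r3 from r1.
Add 1/3 times r2 to r1.
The reduced form has 3 nonzero rows.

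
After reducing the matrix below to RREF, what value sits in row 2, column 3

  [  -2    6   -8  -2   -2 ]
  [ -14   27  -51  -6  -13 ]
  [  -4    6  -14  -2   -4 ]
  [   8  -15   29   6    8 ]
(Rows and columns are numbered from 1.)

Multiply R1 by -1/2.
  [   1   -3    4   1    1 ]
  [ -14   27  -51  -6  -13 ]
  [  -4    6  -14  -2   -4 ]
  [   8  -15   29   6    8 ]
Add 14 times R1 to R2.
  [  1   -3    4   1   1 ]
  [  0  -15    5   8   1 ]
  [ -4    6  -14  -2  -4 ]
  [  8  -15   29   6   8 ]
Add 4 times R1 to R3.
  [ 1   -3   4  1  1 ]
  [ 0  -15   5  8  1 ]
  [ 0   -6   2  2  0 ]
  [ 8  -15  29  6  8 ]
Subtract 8 times R1 from R4.
  [ 1   -3   4   1  1 ]
  [ 0  -15   5   8  1 ]
  [ 0   -6   2   2  0 ]
  [ 0    9  -3  -2  0 ]
Multiply R2 by -1/15.
  [ 1  -3     4      1      1 ]
  [ 0   1  -1/3  -8/15  -1/15 ]
  [ 0  -6     2      2      0 ]
  [ 0   9    -3     -2      0 ]
Add 6 times R2 to R3.
  [ 1  -3     4      1      1 ]
  [ 0   1  -1/3  -8/15  -1/15 ]
  [ 0   0     0   -6/5   -2/5 ]
  [ 0   9    -3     -2      0 ]
Subtract 9 times R2 from R4.
  [ 1  -3     4      1      1 ]
  [ 0   1  -1/3  -8/15  -1/15 ]
  [ 0   0     0   -6/5   -2/5 ]
  [ 0   0     0   14/5    3/5 ]
Multiply R3 by -5/6.
  [ 1  -3     4      1      1 ]
  [ 0   1  -1/3  -8/15  -1/15 ]
  [ 0   0     0      1    1/3 ]
  [ 0   0     0   14/5    3/5 ]
Subtract 14/5 times R3 from R4.
  [ 1  -3     4      1      1 ]
  [ 0   1  -1/3  -8/15  -1/15 ]
  [ 0   0     0      1    1/3 ]
  [ 0   0     0      0   -1/3 ]
Multiply R4 by -3.
  [ 1  -3     4      1      1 ]
  [ 0   1  -1/3  -8/15  -1/15 ]
  [ 0   0     0      1    1/3 ]
  [ 0   0     0      0      1 ]
Subtract 1/3 times R4 from R3.
  [ 1  -3     4      1      1 ]
  [ 0   1  -1/3  -8/15  -1/15 ]
  [ 0   0     0      1      0 ]
  [ 0   0     0      0      1 ]
Add 1/15 times R4 to R2.
  [ 1  -3     4      1  1 ]
  [ 0   1  -1/3  -8/15  0 ]
  [ 0   0     0      1  0 ]
  [ 0   0     0      0  1 ]
Subtract R4 from R1.
  [ 1  -3     4      1  0 ]
  [ 0   1  -1/3  -8/15  0 ]
  [ 0   0     0      1  0 ]
  [ 0   0     0      0  1 ]
Add 8/15 times R3 to R2.
  [ 1  -3     4  1  0 ]
  [ 0   1  -1/3  0  0 ]
  [ 0   0     0  1  0 ]
  [ 0   0     0  0  1 ]
Subtract R3 from R1.
  [ 1  -3     4  0  0 ]
  [ 0   1  -1/3  0  0 ]
  [ 0   0     0  1  0 ]
  [ 0   0     0  0  1 ]
Add 3 times R2 to R1.
  [ 1  0     3  0  0 ]
  [ 0  1  -1/3  0  0 ]
  [ 0  0     0  1  0 ]
  [ 0  0     0  0  1 ]

-1/3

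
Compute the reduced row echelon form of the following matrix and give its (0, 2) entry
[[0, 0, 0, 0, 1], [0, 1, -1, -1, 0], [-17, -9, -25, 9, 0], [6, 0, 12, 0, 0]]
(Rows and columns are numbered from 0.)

2

r1 ↔ r3
r1 -> -1/17·r1
r4 -> r4 − 6·r1
r4 -> r4 + 54/17·r2
r1 -> r1 − 9/17·r2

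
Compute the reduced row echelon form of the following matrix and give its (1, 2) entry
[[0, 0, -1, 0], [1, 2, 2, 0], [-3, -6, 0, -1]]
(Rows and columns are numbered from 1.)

Swap R1 and R2.
  [  1   2   2   0 ]
  [  0   0  -1   0 ]
  [ -3  -6   0  -1 ]
Add 3 times R1 to R3.
  [ 1  2   2   0 ]
  [ 0  0  -1   0 ]
  [ 0  0   6  -1 ]
Multiply R2 by -1.
  [ 1  2  2   0 ]
  [ 0  0  1   0 ]
  [ 0  0  6  -1 ]
Subtract 6 times R2 from R3.
  [ 1  2  2   0 ]
  [ 0  0  1   0 ]
  [ 0  0  0  -1 ]
Multiply R3 by -1.
  [ 1  2  2  0 ]
  [ 0  0  1  0 ]
  [ 0  0  0  1 ]
Subtract 2 times R2 from R1.
  [ 1  2  0  0 ]
  [ 0  0  1  0 ]
  [ 0  0  0  1 ]

2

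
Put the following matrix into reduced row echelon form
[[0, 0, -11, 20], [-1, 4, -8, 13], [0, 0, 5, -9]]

R1 <=> R2
  [ -1  4   -8  13 ]
  [  0  0  -11  20 ]
  [  0  0    5  -9 ]
R1 -> -1·R1
  [ 1  -4    8  -13 ]
  [ 0   0  -11   20 ]
  [ 0   0    5   -9 ]
R2 -> -1/11·R2
  [ 1  -4  8     -13 ]
  [ 0   0  1  -20/11 ]
  [ 0   0  5      -9 ]
R3 -> R3 − 5·R2
  [ 1  -4  8     -13 ]
  [ 0   0  1  -20/11 ]
  [ 0   0  0    1/11 ]
R3 -> 11·R3
  [ 1  -4  8     -13 ]
  [ 0   0  1  -20/11 ]
  [ 0   0  0       1 ]
R2 -> R2 + 20/11·R3
  [ 1  -4  8  -13 ]
  [ 0   0  1    0 ]
  [ 0   0  0    1 ]
R1 -> R1 + 13·R3
  [ 1  -4  8  0 ]
  [ 0   0  1  0 ]
  [ 0   0  0  1 ]
R1 -> R1 − 8·R2
  [ 1  -4  0  0 ]
  [ 0   0  1  0 ]
  [ 0   0  0  1 ]

[[1, -4, 0, 0], [0, 0, 1, 0], [0, 0, 0, 1]]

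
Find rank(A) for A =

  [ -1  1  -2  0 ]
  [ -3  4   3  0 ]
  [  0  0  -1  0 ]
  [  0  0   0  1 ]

rank = 4

ρ1 → -1·ρ1
  [  1  -1   2  0 ]
  [ -3   4   3  0 ]
  [  0   0  -1  0 ]
  [  0   0   0  1 ]
ρ2 → ρ2 + 3·ρ1
  [ 1  -1   2  0 ]
  [ 0   1   9  0 ]
  [ 0   0  -1  0 ]
  [ 0   0   0  1 ]
ρ3 → -1·ρ3
  [ 1  -1  2  0 ]
  [ 0   1  9  0 ]
  [ 0   0  1  0 ]
  [ 0   0  0  1 ]
ρ2 → ρ2 − 9·ρ3
  [ 1  -1  2  0 ]
  [ 0   1  0  0 ]
  [ 0   0  1  0 ]
  [ 0   0  0  1 ]
ρ1 → ρ1 − 2·ρ3
  [ 1  -1  0  0 ]
  [ 0   1  0  0 ]
  [ 0   0  1  0 ]
  [ 0   0  0  1 ]
ρ1 → ρ1 + ρ2
  [ 1  0  0  0 ]
  [ 0  1  0  0 ]
  [ 0  0  1  0 ]
  [ 0  0  0  1 ]
The reduced form has 4 nonzero rows.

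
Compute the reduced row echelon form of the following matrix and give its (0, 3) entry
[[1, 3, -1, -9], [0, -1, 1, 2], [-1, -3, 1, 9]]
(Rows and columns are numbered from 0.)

-3

R3 -> R3 + R1
  [ 1   3  -1  -9 ]
  [ 0  -1   1   2 ]
  [ 0   0   0   0 ]
R2 -> -1·R2
  [ 1  3  -1  -9 ]
  [ 0  1  -1  -2 ]
  [ 0  0   0   0 ]
R1 -> R1 − 3·R2
  [ 1  0   2  -3 ]
  [ 0  1  -1  -2 ]
  [ 0  0   0   0 ]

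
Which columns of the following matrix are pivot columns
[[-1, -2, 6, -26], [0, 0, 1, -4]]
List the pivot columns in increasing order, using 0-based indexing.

r1 ← -1·r1
  [ 1  2  -6  26 ]
  [ 0  0   1  -4 ]
r1 ← r1 + 6·r2
  [ 1  2  0   2 ]
  [ 0  0  1  -4 ]
Pivot columns are the columns containing a leading 1.

0, 2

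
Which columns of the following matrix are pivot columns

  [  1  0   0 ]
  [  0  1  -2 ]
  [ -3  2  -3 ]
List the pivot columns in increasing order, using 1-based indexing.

1, 2, 3

R3 → R3 + 3·R1
  [ 1  0   0 ]
  [ 0  1  -2 ]
  [ 0  2  -3 ]
R3 → R3 − 2·R2
  [ 1  0   0 ]
  [ 0  1  -2 ]
  [ 0  0   1 ]
R2 → R2 + 2·R3
  [ 1  0  0 ]
  [ 0  1  0 ]
  [ 0  0  1 ]
Pivot columns are the columns containing a leading 1.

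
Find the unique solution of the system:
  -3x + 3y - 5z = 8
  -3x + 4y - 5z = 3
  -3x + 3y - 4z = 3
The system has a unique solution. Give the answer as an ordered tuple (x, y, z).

Form the augmented matrix and row-reduce:
  [ -3  3  -5  |  8 ]
  [ -3  4  -5  |  3 ]
  [ -3  3  -4  |  3 ]
ρ1 := -1/3·ρ1
  [  1  -1  5/3  |  -8/3 ]
  [ -3   4   -5  |     3 ]
  [ -3   3   -4  |     3 ]
ρ2 := ρ2 + 3·ρ1
  [  1  -1  5/3  |  -8/3 ]
  [  0   1    0  |    -5 ]
  [ -3   3   -4  |     3 ]
ρ3 := ρ3 + 3·ρ1
  [ 1  -1  5/3  |  -8/3 ]
  [ 0   1    0  |    -5 ]
  [ 0   0    1  |    -5 ]
ρ1 := ρ1 − 5/3·ρ3
  [ 1  -1  0  |  17/3 ]
  [ 0   1  0  |    -5 ]
  [ 0   0  1  |    -5 ]
ρ1 := ρ1 + ρ2
  [ 1  0  0  |  2/3 ]
  [ 0  1  0  |   -5 ]
  [ 0  0  1  |   -5 ]
Reading off the last column: x = 2/3, y = -5, z = -5.

(2/3, -5, -5)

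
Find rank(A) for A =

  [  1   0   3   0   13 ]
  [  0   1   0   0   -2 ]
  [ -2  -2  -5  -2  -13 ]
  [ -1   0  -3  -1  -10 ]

ρ3 ← ρ3 + 2·ρ1
  [  1   0   3   0   13 ]
  [  0   1   0   0   -2 ]
  [  0  -2   1  -2   13 ]
  [ -1   0  -3  -1  -10 ]
ρ4 ← ρ4 + ρ1
  [ 1   0  3   0  13 ]
  [ 0   1  0   0  -2 ]
  [ 0  -2  1  -2  13 ]
  [ 0   0  0  -1   3 ]
ρ3 ← ρ3 + 2·ρ2
  [ 1  0  3   0  13 ]
  [ 0  1  0   0  -2 ]
  [ 0  0  1  -2   9 ]
  [ 0  0  0  -1   3 ]
ρ4 ← -1·ρ4
  [ 1  0  3   0  13 ]
  [ 0  1  0   0  -2 ]
  [ 0  0  1  -2   9 ]
  [ 0  0  0   1  -3 ]
ρ3 ← ρ3 + 2·ρ4
  [ 1  0  3  0  13 ]
  [ 0  1  0  0  -2 ]
  [ 0  0  1  0   3 ]
  [ 0  0  0  1  -3 ]
ρ1 ← ρ1 − 3·ρ3
  [ 1  0  0  0   4 ]
  [ 0  1  0  0  -2 ]
  [ 0  0  1  0   3 ]
  [ 0  0  0  1  -3 ]
The reduced form has 4 nonzero rows.

rank = 4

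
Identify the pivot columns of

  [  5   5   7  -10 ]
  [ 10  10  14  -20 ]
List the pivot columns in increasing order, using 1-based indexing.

R1 → 1/5·R1
R2 → R2 − 10·R1
Pivot columns are the columns containing a leading 1.

1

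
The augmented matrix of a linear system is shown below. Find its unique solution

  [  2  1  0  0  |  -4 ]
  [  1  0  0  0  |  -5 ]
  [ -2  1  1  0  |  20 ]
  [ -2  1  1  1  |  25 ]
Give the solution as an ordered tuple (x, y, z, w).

(-5, 6, 4, 5)

Multiply r1 by 1/2.
  [  1  1/2  0  0  |  -2 ]
  [  1    0  0  0  |  -5 ]
  [ -2    1  1  0  |  20 ]
  [ -2    1  1  1  |  25 ]
Subtract r1 from r2.
  [  1   1/2  0  0  |  -2 ]
  [  0  -1/2  0  0  |  -3 ]
  [ -2     1  1  0  |  20 ]
  [ -2     1  1  1  |  25 ]
Add 2 times r1 to r3.
  [  1   1/2  0  0  |  -2 ]
  [  0  -1/2  0  0  |  -3 ]
  [  0     2  1  0  |  16 ]
  [ -2     1  1  1  |  25 ]
Add 2 times r1 to r4.
  [ 1   1/2  0  0  |  -2 ]
  [ 0  -1/2  0  0  |  -3 ]
  [ 0     2  1  0  |  16 ]
  [ 0     2  1  1  |  21 ]
Multiply r2 by -2.
  [ 1  1/2  0  0  |  -2 ]
  [ 0    1  0  0  |   6 ]
  [ 0    2  1  0  |  16 ]
  [ 0    2  1  1  |  21 ]
Subtract 2 times r2 from r3.
  [ 1  1/2  0  0  |  -2 ]
  [ 0    1  0  0  |   6 ]
  [ 0    0  1  0  |   4 ]
  [ 0    2  1  1  |  21 ]
Subtract 2 times r2 from r4.
  [ 1  1/2  0  0  |  -2 ]
  [ 0    1  0  0  |   6 ]
  [ 0    0  1  0  |   4 ]
  [ 0    0  1  1  |   9 ]
Subtract r3 from r4.
  [ 1  1/2  0  0  |  -2 ]
  [ 0    1  0  0  |   6 ]
  [ 0    0  1  0  |   4 ]
  [ 0    0  0  1  |   5 ]
Subtract 1/2 times r2 from r1.
  [ 1  0  0  0  |  -5 ]
  [ 0  1  0  0  |   6 ]
  [ 0  0  1  0  |   4 ]
  [ 0  0  0  1  |   5 ]
Reading off the last column: x = -5, y = 6, z = 4, w = 5.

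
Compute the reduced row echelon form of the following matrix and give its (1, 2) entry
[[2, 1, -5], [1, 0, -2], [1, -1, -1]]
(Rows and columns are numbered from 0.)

ρ1 -> 1/2·ρ1
ρ2 -> ρ2 − ρ1
ρ3 -> ρ3 − ρ1
ρ2 -> -2·ρ2
ρ3 -> ρ3 + 3/2·ρ2
ρ1 -> ρ1 − 1/2·ρ2

-1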